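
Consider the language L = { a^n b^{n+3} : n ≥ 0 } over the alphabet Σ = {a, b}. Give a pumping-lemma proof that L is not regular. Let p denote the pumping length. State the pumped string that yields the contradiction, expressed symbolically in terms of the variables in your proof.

a^{p+k} b^{p+3}

Toward a contradiction, assume L is regular with pumping length p.
Choose w = a^p b^{p+3}, which is in L with |w| = 2p+3 ≥ p.
By the pumping lemma, w = xyz with |xy| ≤ p and y is nonempty.
The first p characters of w are a's, so xy (and hence y) consists only of a's. Write y = a^k, 1 ≤ k ≤ p.
Pump with i = 2: xy^2z = a^{p+k} b^{p+3}. For this to lie in L we would need p+3 = (p+k)+3, which forces k = 0. But k ≥ 1, so xy^2z ∉ L.
This contradicts the pumping lemma, so L is not regular.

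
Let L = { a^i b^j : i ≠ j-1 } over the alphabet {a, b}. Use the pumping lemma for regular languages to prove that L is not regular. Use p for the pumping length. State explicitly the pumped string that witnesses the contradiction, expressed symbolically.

a^{p+p!} b^{p+p!+1}

Toward a contradiction, assume L is regular with pumping length p.
Choose w = a^p b^{p+p!+1}. Since p ≠ (p+p!+1)-1 = p+p!, w ∈ L; and |w| ≥ p.
Write w = xyz as guaranteed by the lemma, with |xy| ≤ p and |y| > 0.
The first p characters of w are a's, so xy (and hence y) consists only of a's. Write y = a^k, 1 ≤ k ≤ p.
Since 1 ≤ k ≤ p, k divides p!; set t = 1 + p!/k. Then xy^t z has p + (p!/k)·k = p + p! copies of a. Now the a-count is p+p! and (b-count)-1 = (p+p!+1)-1 = p+p!, so i ≠ j-1 fails. So xy^t z = a^{p+p!} b^{p+p!+1} ∉ L.
This is a contradiction; hence L is not regular.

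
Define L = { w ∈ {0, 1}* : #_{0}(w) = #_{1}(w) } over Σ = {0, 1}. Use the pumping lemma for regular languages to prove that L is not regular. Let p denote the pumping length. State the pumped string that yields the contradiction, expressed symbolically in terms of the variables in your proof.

Assume L is regular; let p be its pumping constant.
Choose w = 0^p 1^p ∈ L with |w| = 2p ≥ p.
By the pumping lemma, w = xyz with |xy| ≤ p and |y| ≥ 1.
The first p characters of w are 0's, so xy (and hence y) consists only of 0's. Write y = 0^k, 1 ≤ k ≤ p.
Pump with i = 2: xy^2z = 0^{p+k} 1^p has p+k occurrences of 0 but only p of 1. Since k ≥ 1 the counts differ, so xy^2z ∉ L.
This contradicts the pumping lemma, so L is not regular.

0^{p+k} 1^p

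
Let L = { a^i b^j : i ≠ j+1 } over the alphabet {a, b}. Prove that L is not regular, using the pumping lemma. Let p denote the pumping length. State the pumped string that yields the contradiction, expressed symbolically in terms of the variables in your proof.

Assume L is regular. Let p be the pumping length given by the pumping lemma.
Choose w = a^p b^{p+p!-1}. Since p ≠ (p+p!-1)+1 = p+p!, w ∈ L; and |w| ≥ p.
Write w = xyz as guaranteed by the lemma, with |xy| ≤ p and |y| ≥ 1.
Since the first p symbols of w are all a's and |xy| ≤ p, y lies entirely in the leading a-block: y = a^k for some k with 1 ≤ k ≤ p.
Since 1 ≤ k ≤ p, k divides p!; set t = 1 + p!/k. Then xy^t z has p + (p!/k)·k = p + p! copies of a. Now the a-count is p+p! and (b-count)+1 = (p+p!-1)+1 = p+p!, so i ≠ j+1 fails. So xy^t z = a^{p+p!} b^{p+p!-1} ∉ L.
This contradicts the pumping lemma, so L is not regular.

a^{p+p!} b^{p+p!-1}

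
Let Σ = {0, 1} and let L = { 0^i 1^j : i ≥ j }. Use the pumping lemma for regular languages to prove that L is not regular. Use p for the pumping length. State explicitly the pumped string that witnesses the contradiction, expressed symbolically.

Assume L is regular; let p be its pumping constant.
Choose w = 0^p 1^p ∈ L, with |w| = 2p ≥ p.
Write w = xyz as guaranteed by the lemma, with |xy| ≤ p and |y| ≥ 1.
Because |xy| ≤ p and w begins with p copies of 0, we have y = 0^k with 1 ≤ k ≤ p.
Consider xy^0z = xz = 0^{p-k} 1^p. Since k ≥ 1, the 0-count p-k is less than p, so i ≥ j fails; thus xz ∉ L.
Contradiction. Therefore L is not regular.

0^{p-k} 1^p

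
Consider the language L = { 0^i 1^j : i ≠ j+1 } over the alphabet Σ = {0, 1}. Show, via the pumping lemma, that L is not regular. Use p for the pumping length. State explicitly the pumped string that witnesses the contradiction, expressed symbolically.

Assume L is regular; let p be its pumping constant.
Choose w = 0^p 1^{p+p!-1}. Since p ≠ (p+p!-1)+1 = p+p!, w ∈ L; and |w| ≥ p.
Write w = xyz as guaranteed by the lemma, with |xy| ≤ p and y is nonempty.
Since the first p symbols of w are all 0's and |xy| ≤ p, y lies entirely in the leading 0-block: y = 0^k for some k with 1 ≤ k ≤ p.
Since 1 ≤ k ≤ p, k divides p!; set t = 1 + p!/k. Then xy^t z has p + (p!/k)·k = p + p! copies of 0. Now the 0-count is p+p! and (1-count)+1 = (p+p!-1)+1 = p+p!, so i ≠ j+1 fails. So xy^t z = 0^{p+p!} 1^{p+p!-1} ∉ L.
This is a contradiction; hence L is not regular.

0^{p+p!} 1^{p+p!-1}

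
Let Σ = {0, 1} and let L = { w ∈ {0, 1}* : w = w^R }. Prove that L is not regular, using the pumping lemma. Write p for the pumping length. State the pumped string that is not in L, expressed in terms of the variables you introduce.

0^{p+k} 1 0^p

Assume L is regular. Let p be the pumping length given by the pumping lemma.
Take w = 0^p 1 0^p, a palindrome of length 2p+1 ≥ p.
Write w = xyz as guaranteed by the lemma, with |xy| ≤ p and |y| ≥ 1.
The first p characters of w are 0's, so xy (and hence y) consists only of 0's. Write y = 0^k, 1 ≤ k ≤ p.
Pump with i = 2: xy^2z = 0^{p+k} 1 0^p. Its reverse is 0^p 1 0^{p+k}, which differs from xy^2z since k ≥ 1. So xy^2z is not a palindrome and xy^2z ∉ L.
Contradiction. Therefore L is not regular.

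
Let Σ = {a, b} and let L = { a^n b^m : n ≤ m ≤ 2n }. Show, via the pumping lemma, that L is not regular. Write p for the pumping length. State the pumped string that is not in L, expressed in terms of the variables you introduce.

Toward a contradiction, assume L is regular with pumping length p.
Take w = a^p b^p ∈ L (since p ≤ p ≤ 2p), with |w| = 2p ≥ p.
Write w = xyz as guaranteed by the lemma, with |xy| ≤ p and |y| ≥ 1.
Because |xy| ≤ p and w begins with p copies of a, we have y = a^k with 1 ≤ k ≤ p.
Pump with i = 2: xy^2z = a^{p+k} b^p. Now n = p+k > p = m, so the condition n ≤ m fails. Thus xy^2z ∉ L.
This is a contradiction; hence L is not regular.

a^{p+k} b^p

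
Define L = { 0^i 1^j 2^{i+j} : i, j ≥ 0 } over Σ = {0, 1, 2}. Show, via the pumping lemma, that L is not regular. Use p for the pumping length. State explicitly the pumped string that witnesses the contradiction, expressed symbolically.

Toward a contradiction, assume L is regular with pumping length p.
Take w = 0^p 1^p 2^{2p} ∈ L (with i=j=p, i+j=2p), |w| = 4p ≥ p.
By the pumping lemma, w = xyz with |xy| ≤ p and |y| > 0.
The first p characters of w are 0's, so xy (and hence y) consists only of 0's. Write y = 0^k, 1 ≤ k ≤ p.
Consider xy^2z = 0^{p+k} 1^p 2^{2p}. Now the 0- and 1-counts sum to 2p+k, but the 2-count is 2p ≠ 2p+k. So xy^2z ∉ L.
This is a contradiction; hence L is not regular.

0^{p+k} 1^p 2^{2p}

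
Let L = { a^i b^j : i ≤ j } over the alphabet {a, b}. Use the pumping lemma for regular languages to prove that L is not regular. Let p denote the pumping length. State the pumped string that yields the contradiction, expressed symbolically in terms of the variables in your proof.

Suppose for contradiction that L is regular, and let p be the pumping length.
Choose w = a^p b^p ∈ L, with |w| = 2p ≥ p.
The pumping lemma gives a decomposition w = xyz where |xy| ≤ p and |y| > 0.
Since the first p symbols of w are all a's and |xy| ≤ p, y lies entirely in the leading a-block: y = a^k for some k with 1 ≤ k ≤ p.
Consider xy^2z = a^{p+k} b^p. Since k ≥ 1, the a-count p+k exceeds the b-count p, so i ≤ j fails; thus xy^2z ∉ L.
This contradicts the pumping lemma, so L is not regular.

a^{p+k} b^p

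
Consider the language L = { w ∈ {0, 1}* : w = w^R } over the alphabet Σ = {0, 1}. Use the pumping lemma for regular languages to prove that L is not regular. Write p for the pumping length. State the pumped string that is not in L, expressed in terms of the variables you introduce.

Assume L is regular; let p be its pumping constant.
Take w = 0^p 1 0^p, a palindrome of length 2p+1 ≥ p.
The pumping lemma gives a decomposition w = xyz where |xy| ≤ p and y is nonempty.
Because |xy| ≤ p and w begins with p copies of 0, we have y = 0^k with 1 ≤ k ≤ p.
Pump with i = 2: xy^2z = 0^{p+k} 1 0^p. Its reverse is 0^p 1 0^{p+k}, which differs from xy^2z since k ≥ 1. So xy^2z is not a palindrome and xy^2z ∉ L.
Contradiction. Therefore L is not regular.

0^{p+k} 1 0^p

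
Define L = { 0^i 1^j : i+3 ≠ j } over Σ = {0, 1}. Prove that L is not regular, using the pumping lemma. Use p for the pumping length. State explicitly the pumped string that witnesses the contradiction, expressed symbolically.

Assume L is regular; let p be its pumping constant.
Choose w = 0^p 1^{p+p!+3}. Since p ≠ (p+p!+3)-3 = p+p!, w ∈ L; and |w| ≥ p.
The pumping lemma gives a decomposition w = xyz where |xy| ≤ p and y is nonempty.
Because |xy| ≤ p and w begins with p copies of 0, we have y = 0^k with 1 ≤ k ≤ p.
Since 1 ≤ k ≤ p, k divides p!; set t = 1 + p!/k. Then xy^t z has p + (p!/k)·k = p + p! copies of 0. Now the 0-count is p+p! and (1-count)-3 = (p+p!+3)-3 = p+p!, so i+3 ≠ j fails. So xy^t z = 0^{p+p!} 1^{p+p!+3} ∉ L.
This contradicts the pumping lemma, so L is not regular.

0^{p+p!} 1^{p+p!+3}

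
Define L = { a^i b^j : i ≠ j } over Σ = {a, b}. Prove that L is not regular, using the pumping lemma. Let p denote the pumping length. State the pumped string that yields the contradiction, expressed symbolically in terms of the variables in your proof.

a^{p+p!} b^{p+p!}

Assume L is regular; let p be its pumping constant.
Choose w = a^p b^{p+p!}. Since p ≠ p+p!, w ∈ L; and |w| ≥ p.
By the pumping lemma, w = xyz with |xy| ≤ p and |y| ≥ 1.
Since the first p symbols of w are all a's and |xy| ≤ p, y lies entirely in the leading a-block: y = a^k for some k with 1 ≤ k ≤ p.
Since 1 ≤ k ≤ p, k divides p!; set t = 1 + p!/k. Then xy^t z has p + (p!/k)·k = p + p! copies of a. Now the a-count equals the b-count, so i ≠ j fails. So xy^t z = a^{p+p!} b^{p+p!} ∉ L.
This is a contradiction; hence L is not regular.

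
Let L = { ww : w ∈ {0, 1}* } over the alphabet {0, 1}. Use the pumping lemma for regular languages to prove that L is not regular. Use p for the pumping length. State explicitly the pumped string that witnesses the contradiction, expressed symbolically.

Assume L is regular; let p be its pumping constant.
Take w = 0^p 1^p 0^p 1^p = uu where u = 0^p1^p; then w ∈ L and |w| = 4p ≥ p.
Write w = xyz as guaranteed by the lemma, with |xy| ≤ p and |y| > 0.
Because |xy| ≤ p and w begins with p copies of 0, we have y = 0^k with 1 ≤ k ≤ p.
Pump with i = 2: xy^2z = 0^{p+k} 1^p 0^p 1^p, of length 4p+k. Suppose this equals vv. The string starts with 0 and ends with 1, so v does too; thus the boundary between the two copies of v is a 1→0 transition. There is exactly one such transition, at position 2p+k, so |v| = 2p+k and |vv| = 4p+2k ≠ 4p+k since k ≥ 1. So xy^2z ∉ L.
This contradicts the pumping lemma, so L is not regular.

0^{p+k} 1^p 0^p 1^p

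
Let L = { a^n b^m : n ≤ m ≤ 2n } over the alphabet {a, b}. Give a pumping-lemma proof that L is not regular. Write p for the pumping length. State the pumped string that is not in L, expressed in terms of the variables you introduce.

a^{p+k} b^p

Assume L is regular. Let p be the pumping length given by the pumping lemma.
Take w = a^p b^p ∈ L (since p ≤ p ≤ 2p), with |w| = 2p ≥ p.
The pumping lemma gives a decomposition w = xyz where |xy| ≤ p and |y| ≥ 1.
Since the first p symbols of w are all a's and |xy| ≤ p, y lies entirely in the leading a-block: y = a^k for some k with 1 ≤ k ≤ p.
Pump with i = 2: xy^2z = a^{p+k} b^p. Now n = p+k > p = m, so the condition n ≤ m fails. Thus xy^2z ∉ L.
This contradicts the pumping lemma, so L is not regular.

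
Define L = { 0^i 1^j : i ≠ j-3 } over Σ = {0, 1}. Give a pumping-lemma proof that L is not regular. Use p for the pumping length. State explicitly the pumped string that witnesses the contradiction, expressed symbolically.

Assume L is regular; let p be its pumping constant.
Choose w = 0^p 1^{p+p!+3}. Since p ≠ (p+p!+3)-3 = p+p!, w ∈ L; and |w| ≥ p.
By the pumping lemma, w = xyz with |xy| ≤ p and |y| > 0.
Since the first p symbols of w are all 0's and |xy| ≤ p, y lies entirely in the leading 0-block: y = 0^k for some k with 1 ≤ k ≤ p.
Since 1 ≤ k ≤ p, k divides p!; set t = 1 + p!/k. Then xy^t z has p + (p!/k)·k = p + p! copies of 0. Now the 0-count is p+p! and (1-count)-3 = (p+p!+3)-3 = p+p!, so i ≠ j-3 fails. So xy^t z = 0^{p+p!} 1^{p+p!+3} ∉ L.
This is a contradiction; hence L is not regular.

0^{p+p!} 1^{p+p!+3}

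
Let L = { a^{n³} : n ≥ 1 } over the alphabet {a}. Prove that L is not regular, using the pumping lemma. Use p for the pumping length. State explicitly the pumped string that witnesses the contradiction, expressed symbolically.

a^{p³+k}

Toward a contradiction, assume L is regular with pumping length p.
Take w = a^{p³} ∈ L with |w| = p³ ≥ p.
Write w = xyz as guaranteed by the lemma, with |xy| ≤ p and y is nonempty.
Then y = a^k for some k with 1 ≤ k ≤ p.
Pump with i = 2: xy^2z = a^{p³+k}. Since 1 ≤ k ≤ p, p³ < p³+k ≤ p³+p < p³+3p²+3p+1 = (p+1)³, so p³+k is not a perfect cube. So xy^2z ∉ L.
This contradicts the pumping lemma, so L is not regular.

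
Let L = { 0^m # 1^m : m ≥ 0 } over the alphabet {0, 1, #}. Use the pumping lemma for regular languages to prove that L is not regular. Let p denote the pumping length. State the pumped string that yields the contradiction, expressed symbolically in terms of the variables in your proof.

0^{p+k} # 1^p

Assume L is regular. Let p be the pumping length given by the pumping lemma.
Take w = 0^p # 1^p ∈ L with |w| = 2p+1 ≥ p.
By the pumping lemma, w = xyz with |xy| ≤ p and |y| > 0.
Because |xy| ≤ p and w begins with p copies of 0, we have y = 0^k with 1 ≤ k ≤ p.
Pump with i = 2: xy^2z = 0^{p+k} # 1^p, which would require p+k = p. But k ≥ 1, so xy^2z ∉ L.
This contradicts the pumping lemma, so L is not regular.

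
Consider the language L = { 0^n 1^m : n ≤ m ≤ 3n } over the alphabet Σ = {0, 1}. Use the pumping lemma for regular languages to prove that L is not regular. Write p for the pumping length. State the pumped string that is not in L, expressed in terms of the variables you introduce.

Assume L is regular. Let p be the pumping length given by the pumping lemma.
Take w = 0^p 1^p ∈ L (since p ≤ p ≤ 3p), with |w| = 2p ≥ p.
Write w = xyz as guaranteed by the lemma, with |xy| ≤ p and |y| ≥ 1.
Since the first p symbols of w are all 0's and |xy| ≤ p, y lies entirely in the leading 0-block: y = 0^k for some k with 1 ≤ k ≤ p.
Pump with i = 2: xy^2z = 0^{p+k} 1^p. Now n = p+k > p = m, so the condition n ≤ m fails. Thus xy^2z ∉ L.
Contradiction. Therefore L is not regular.

0^{p+k} 1^p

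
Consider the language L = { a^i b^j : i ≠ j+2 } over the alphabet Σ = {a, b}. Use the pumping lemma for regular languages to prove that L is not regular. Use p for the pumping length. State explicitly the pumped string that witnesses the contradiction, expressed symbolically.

Toward a contradiction, assume L is regular with pumping length p.
Choose w = a^p b^{p+p!-2}. Since p ≠ (p+p!-2)+2 = p+p!, w ∈ L; and |w| ≥ p.
Write w = xyz as guaranteed by the lemma, with |xy| ≤ p and |y| > 0.
Since the first p symbols of w are all a's and |xy| ≤ p, y lies entirely in the leading a-block: y = a^k for some k with 1 ≤ k ≤ p.
Since 1 ≤ k ≤ p, k divides p!; set t = 1 + p!/k. Then xy^t z has p + (p!/k)·k = p + p! copies of a. Now the a-count is p+p! and (b-count)+2 = (p+p!-2)+2 = p+p!, so i ≠ j+2 fails. So xy^t z = a^{p+p!} b^{p+p!-2} ∉ L.
This is a contradiction; hence L is not regular.

a^{p+p!} b^{p+p!-2}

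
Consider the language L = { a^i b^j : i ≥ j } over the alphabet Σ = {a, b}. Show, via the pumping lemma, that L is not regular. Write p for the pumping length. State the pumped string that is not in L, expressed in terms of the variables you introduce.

a^{p-k} b^p

Assume L is regular. Let p be the pumping length given by the pumping lemma.
Choose w = a^p b^p ∈ L, with |w| = 2p ≥ p.
By the pumping lemma, w = xyz with |xy| ≤ p and |y| ≥ 1.
Because |xy| ≤ p and w begins with p copies of a, we have y = a^k with 1 ≤ k ≤ p.
Consider xy^0z = xz = a^{p-k} b^p. Since k ≥ 1, the a-count p-k is less than p, so i ≥ j fails; thus xz ∉ L.
Contradiction. Therefore L is not regular.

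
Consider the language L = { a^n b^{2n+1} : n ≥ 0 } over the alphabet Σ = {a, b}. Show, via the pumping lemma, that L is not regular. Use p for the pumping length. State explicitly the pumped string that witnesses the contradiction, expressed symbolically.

Toward a contradiction, assume L is regular with pumping length p.
Take w = a^p b^{2p+1}. Then w ∈ L and |w| = 3p+1 ≥ p.
By the pumping lemma, w = xyz with |xy| ≤ p and y is nonempty.
The first p characters of w are a's, so xy (and hence y) consists only of a's. Write y = a^k, 1 ≤ k ≤ p.
Pump with i = 2: xy^2z = a^{p+k} b^{2p+1}. For this to lie in L we would need 2p+1 = 2(p+k)+1, which forces k = 0. But k ≥ 1, so xy^2z ∉ L.
Contradiction. Therefore L is not regular.

a^{p+k} b^{2p+1}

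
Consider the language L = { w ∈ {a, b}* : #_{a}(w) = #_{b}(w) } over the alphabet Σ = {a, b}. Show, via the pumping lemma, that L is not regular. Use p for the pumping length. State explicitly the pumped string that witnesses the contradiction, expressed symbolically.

a^{p+k} b^p

Toward a contradiction, assume L is regular with pumping length p.
Choose w = a^p b^p ∈ L with |w| = 2p ≥ p.
By the pumping lemma, w = xyz with |xy| ≤ p and |y| > 0.
The first p characters of w are a's, so xy (and hence y) consists only of a's. Write y = a^k, 1 ≤ k ≤ p.
Pump with i = 2: xy^2z = a^{p+k} b^p has p+k occurrences of a but only p of b. Since k ≥ 1 the counts differ, so xy^2z ∉ L.
This is a contradiction; hence L is not regular.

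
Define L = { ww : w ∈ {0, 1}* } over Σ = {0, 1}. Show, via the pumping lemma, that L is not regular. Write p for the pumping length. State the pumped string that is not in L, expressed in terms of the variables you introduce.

0^{p+k} 1^p 0^p 1^p

Assume L is regular; let p be its pumping constant.
Take w = 0^p 1^p 0^p 1^p = uu where u = 0^p1^p; then w ∈ L and |w| = 4p ≥ p.
Write w = xyz as guaranteed by the lemma, with |xy| ≤ p and |y| ≥ 1.
Since the first p symbols of w are all 0's and |xy| ≤ p, y lies entirely in the leading 0-block: y = 0^k for some k with 1 ≤ k ≤ p.
Pump with i = 2: xy^2z = 0^{p+k} 1^p 0^p 1^p, of length 4p+k. Suppose this equals vv. The string starts with 0 and ends with 1, so v does too; thus the boundary between the two copies of v is a 1→0 transition. There is exactly one such transition, at position 2p+k, so |v| = 2p+k and |vv| = 4p+2k ≠ 4p+k since k ≥ 1. So xy^2z ∉ L.
This is a contradiction; hence L is not regular.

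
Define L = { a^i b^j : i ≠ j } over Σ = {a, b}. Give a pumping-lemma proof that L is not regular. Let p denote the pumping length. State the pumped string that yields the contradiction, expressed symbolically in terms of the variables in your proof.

Suppose for contradiction that L is regular, and let p be the pumping length.
Choose w = a^p b^{p+p!}. Since p ≠ p+p!, w ∈ L; and |w| ≥ p.
By the pumping lemma, w = xyz with |xy| ≤ p and |y| > 0.
Because |xy| ≤ p and w begins with p copies of a, we have y = a^k with 1 ≤ k ≤ p.
Since 1 ≤ k ≤ p, k divides p!; set t = 1 + p!/k. Then xy^t z has p + (p!/k)·k = p + p! copies of a. Now the a-count equals the b-count, so i ≠ j fails. So xy^t z = a^{p+p!} b^{p+p!} ∉ L.
Contradiction. Therefore L is not regular.

a^{p+p!} b^{p+p!}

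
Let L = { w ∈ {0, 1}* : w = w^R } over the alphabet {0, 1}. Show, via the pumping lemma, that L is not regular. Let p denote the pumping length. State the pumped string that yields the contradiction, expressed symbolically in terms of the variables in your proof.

Assume L is regular. Let p be the pumping length given by the pumping lemma.
Take w = 0^p 1 0^p, a palindrome of length 2p+1 ≥ p.
The pumping lemma gives a decomposition w = xyz where |xy| ≤ p and |y| > 0.
Since the first p symbols of w are all 0's and |xy| ≤ p, y lies entirely in the leading 0-block: y = 0^k for some k with 1 ≤ k ≤ p.
Pump with i = 2: xy^2z = 0^{p+k} 1 0^p. Its reverse is 0^p 1 0^{p+k}, which differs from xy^2z since k ≥ 1. So xy^2z is not a palindrome and xy^2z ∉ L.
This is a contradiction; hence L is not regular.

0^{p+k} 1 0^p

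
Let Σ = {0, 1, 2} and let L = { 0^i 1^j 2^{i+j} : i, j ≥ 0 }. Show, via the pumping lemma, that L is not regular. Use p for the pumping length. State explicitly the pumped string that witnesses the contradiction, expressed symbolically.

0^{p+k} 1^p 2^{2p}

Assume L is regular. Let p be the pumping length given by the pumping lemma.
Take w = 0^p 1^p 2^{2p} ∈ L (with i=j=p, i+j=2p), |w| = 4p ≥ p.
Write w = xyz as guaranteed by the lemma, with |xy| ≤ p and |y| > 0.
Since the first p symbols of w are all 0's and |xy| ≤ p, y lies entirely in the leading 0-block: y = 0^k for some k with 1 ≤ k ≤ p.
Consider xy^2z = 0^{p+k} 1^p 2^{2p}. Now the 0- and 1-counts sum to 2p+k, but the 2-count is 2p ≠ 2p+k. So xy^2z ∉ L.
This is a contradiction; hence L is not regular.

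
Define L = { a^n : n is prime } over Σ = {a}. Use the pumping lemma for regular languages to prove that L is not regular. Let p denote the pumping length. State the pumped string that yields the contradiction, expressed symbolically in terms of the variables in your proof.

a^{q(1+k)}

Assume L is regular. Let p be the pumping length given by the pumping lemma.
Let q be a prime with q ≥ p+2 (infinitely many primes exist), and take w = a^q ∈ L with |w| = q ≥ p.
Write w = xyz as guaranteed by the lemma, with |xy| ≤ p and |y| ≥ 1.
Then y = a^k for some k with 1 ≤ k ≤ p.
Since 1 ≤ k ≤ p, |xz| = q-k. Pump with i = q+1: |xy^{q+1}z| = (q-k)+(q+1)k = q+qk = q(1+k), which is composite (both factors ≥ 2). So xy^{q+1}z = a^{q(1+k)} ∉ L.
This is a contradiction; hence L is not regular.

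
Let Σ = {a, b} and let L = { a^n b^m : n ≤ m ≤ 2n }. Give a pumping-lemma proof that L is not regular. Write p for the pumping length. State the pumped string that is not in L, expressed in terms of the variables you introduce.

a^{p+k} b^p

Suppose for contradiction that L is regular, and let p be the pumping length.
Take w = a^p b^p ∈ L (since p ≤ p ≤ 2p), with |w| = 2p ≥ p.
The pumping lemma gives a decomposition w = xyz where |xy| ≤ p and |y| > 0.
Because |xy| ≤ p and w begins with p copies of a, we have y = a^k with 1 ≤ k ≤ p.
Pump with i = 2: xy^2z = a^{p+k} b^p. Now n = p+k > p = m, so the condition n ≤ m fails. Thus xy^2z ∉ L.
This is a contradiction; hence L is not regular.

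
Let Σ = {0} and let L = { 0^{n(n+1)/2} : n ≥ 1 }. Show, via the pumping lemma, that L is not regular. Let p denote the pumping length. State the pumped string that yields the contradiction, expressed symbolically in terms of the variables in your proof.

Assume L is regular; let p be its pumping constant.
Take w = 0^{p(p+1)/2} ∈ L with |w| = p(p+1)/2 ≥ p.
Write w = xyz as guaranteed by the lemma, with |xy| ≤ p and y is nonempty.
Then y = 0^k for some k with 1 ≤ k ≤ p.
Pump with i = 2: xy^2z = 0^{p(p+1)/2+k}. Since 1 ≤ k ≤ p, p(p+1)/2 < p(p+1)/2+k ≤ p(p+1)/2+p < (p+1)(p+2)/2, so p(p+1)/2+k is strictly between consecutive triangular numbers. So xy^2z ∉ L.
Contradiction. Therefore L is not regular.

0^{p(p+1)/2+k}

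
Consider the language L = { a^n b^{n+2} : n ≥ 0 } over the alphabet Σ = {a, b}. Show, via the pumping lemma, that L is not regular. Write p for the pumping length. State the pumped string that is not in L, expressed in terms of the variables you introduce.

Assume L is regular. Let p be the pumping length given by the pumping lemma.
Let w = a^p b^{p+2} ∈ L; note |w| = 2p+2 ≥ p.
Write w = xyz as guaranteed by the lemma, with |xy| ≤ p and y is nonempty.
Since the first p symbols of w are all a's and |xy| ≤ p, y lies entirely in the leading a-block: y = a^k for some k with 1 ≤ k ≤ p.
Pump with i = 2: xy^2z = a^{p+k} b^{p+2}. For this to lie in L we would need p+2 = (p+k)+2, which forces k = 0. But k ≥ 1, so xy^2z ∉ L.
Contradiction. Therefore L is not regular.

a^{p+k} b^{p+2}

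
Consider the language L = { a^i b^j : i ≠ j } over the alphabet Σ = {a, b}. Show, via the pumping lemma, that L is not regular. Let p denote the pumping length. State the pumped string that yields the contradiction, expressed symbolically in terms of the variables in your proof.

a^{p+p!} b^{p+p!}

Toward a contradiction, assume L is regular with pumping length p.
Choose w = a^p b^{p+p!}. Since p ≠ p+p!, w ∈ L; and |w| ≥ p.
By the pumping lemma, w = xyz with |xy| ≤ p and |y| > 0.
The first p characters of w are a's, so xy (and hence y) consists only of a's. Write y = a^k, 1 ≤ k ≤ p.
Since 1 ≤ k ≤ p, k divides p!; set t = 1 + p!/k. Then xy^t z has p + (p!/k)·k = p + p! copies of a. Now the a-count equals the b-count, so i ≠ j fails. So xy^t z = a^{p+p!} b^{p+p!} ∉ L.
This is a contradiction; hence L is not regular.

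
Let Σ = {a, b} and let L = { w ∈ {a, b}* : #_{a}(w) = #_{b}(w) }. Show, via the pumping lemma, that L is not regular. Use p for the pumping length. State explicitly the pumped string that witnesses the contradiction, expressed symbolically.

Toward a contradiction, assume L is regular with pumping length p.
Choose w = a^p b^p ∈ L with |w| = 2p ≥ p.
Write w = xyz as guaranteed by the lemma, with |xy| ≤ p and |y| > 0.
Because |xy| ≤ p and w begins with p copies of a, we have y = a^k with 1 ≤ k ≤ p.
Pump with i = 2: xy^2z = a^{p+k} b^p has p+k occurrences of a but only p of b. Since k ≥ 1 the counts differ, so xy^2z ∉ L.
This is a contradiction; hence L is not regular.

a^{p+k} b^p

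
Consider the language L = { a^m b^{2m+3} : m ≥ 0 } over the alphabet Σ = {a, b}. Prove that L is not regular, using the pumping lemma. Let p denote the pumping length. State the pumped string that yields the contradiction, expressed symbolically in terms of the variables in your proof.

Assume L is regular. Let p be the pumping length given by the pumping lemma.
Choose w = a^p b^{2p+3}, which is in L with |w| = 3p+3 ≥ p.
The pumping lemma gives a decomposition w = xyz where |xy| ≤ p and |y| ≥ 1.
The first p characters of w are a's, so xy (and hence y) consists only of a's. Write y = a^k, 1 ≤ k ≤ p.
Pump with i = 2: xy^2z = a^{p+k} b^{2p+3}. For this to lie in L we would need 2p+3 = 2(p+k)+3, which forces k = 0. But k ≥ 1, so xy^2z ∉ L.
Contradiction. Therefore L is not regular.

a^{p+k} b^{2p+3}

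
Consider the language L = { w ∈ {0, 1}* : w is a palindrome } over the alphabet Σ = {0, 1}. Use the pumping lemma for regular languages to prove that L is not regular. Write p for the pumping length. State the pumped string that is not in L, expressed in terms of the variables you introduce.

0^{p+k} 1 0^p

Toward a contradiction, assume L is regular with pumping length p.
Take w = 0^p 1 0^p, a palindrome of length 2p+1 ≥ p.
By the pumping lemma, w = xyz with |xy| ≤ p and |y| ≥ 1.
Because |xy| ≤ p and w begins with p copies of 0, we have y = 0^k with 1 ≤ k ≤ p.
Pump with i = 2: xy^2z = 0^{p+k} 1 0^p. Its reverse is 0^p 1 0^{p+k}, which differs from xy^2z since k ≥ 1. So xy^2z is not a palindrome and xy^2z ∉ L.
Contradiction. Therefore L is not regular.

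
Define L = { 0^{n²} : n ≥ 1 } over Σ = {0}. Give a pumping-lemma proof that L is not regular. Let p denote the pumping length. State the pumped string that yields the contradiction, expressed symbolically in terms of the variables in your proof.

Toward a contradiction, assume L is regular with pumping length p.
Take w = 0^{p²} ∈ L with |w| = p² ≥ p.
Write w = xyz as guaranteed by the lemma, with |xy| ≤ p and y is nonempty.
Then y = 0^k for some k with 1 ≤ k ≤ p.
Pump with i = 2: xy^2z = 0^{p²+k}. Since 1 ≤ k ≤ p, p² < p²+k ≤ p²+p < (p+1)², so p²+k lies strictly between consecutive squares and is not a perfect square. So xy^2z ∉ L.
Contradiction. Therefore L is not regular.

0^{p²+k}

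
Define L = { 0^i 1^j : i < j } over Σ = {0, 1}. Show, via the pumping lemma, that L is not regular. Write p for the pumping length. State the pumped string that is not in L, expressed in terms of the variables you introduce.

Suppose for contradiction that L is regular, and let p be the pumping length.
Choose w = 0^p 1^{p+1} ∈ L, with |w| = 2p+1 ≥ p.
By the pumping lemma, w = xyz with |xy| ≤ p and |y| > 0.
Since the first p symbols of w are all 0's and |xy| ≤ p, y lies entirely in the leading 0-block: y = 0^k for some k with 1 ≤ k ≤ p.
Consider xy^2z = 0^{p+k} 1^{p+1}. Since k ≥ 1, the 0-count p+k is at least p+1, so i < j fails; thus xy^2z ∉ L.
This contradicts the pumping lemma, so L is not regular.

0^{p+k} 1^{p+1}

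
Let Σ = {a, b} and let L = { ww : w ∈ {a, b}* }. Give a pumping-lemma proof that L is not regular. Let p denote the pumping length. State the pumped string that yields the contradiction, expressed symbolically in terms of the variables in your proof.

Assume L is regular; let p be its pumping constant.
Take w = a^p b^p a^p b^p = uu where u = a^pb^p; then w ∈ L and |w| = 4p ≥ p.
Write w = xyz as guaranteed by the lemma, with |xy| ≤ p and |y| ≥ 1.
Because |xy| ≤ p and w begins with p copies of a, we have y = a^k with 1 ≤ k ≤ p.
Pump with i = 2: xy^2z = a^{p+k} b^p a^p b^p, of length 4p+k. Suppose this equals vv. The string starts with a and ends with b, so v does too; thus the boundary between the two copies of v is a b→a transition. There is exactly one such transition, at position 2p+k, so |v| = 2p+k and |vv| = 4p+2k ≠ 4p+k since k ≥ 1. So xy^2z ∉ L.
This is a contradiction; hence L is not regular.

a^{p+k} b^p a^p b^p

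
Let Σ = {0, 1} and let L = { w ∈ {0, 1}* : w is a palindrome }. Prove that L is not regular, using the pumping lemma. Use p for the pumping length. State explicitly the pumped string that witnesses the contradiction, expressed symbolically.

0^{p+k} 1 0^p

Toward a contradiction, assume L is regular with pumping length p.
Take w = 0^p 1 0^p, a palindrome of length 2p+1 ≥ p.
By the pumping lemma, w = xyz with |xy| ≤ p and |y| ≥ 1.
Since the first p symbols of w are all 0's and |xy| ≤ p, y lies entirely in the leading 0-block: y = 0^k for some k with 1 ≤ k ≤ p.
Pump with i = 2: xy^2z = 0^{p+k} 1 0^p. Its reverse is 0^p 1 0^{p+k}, which differs from xy^2z since k ≥ 1. So xy^2z is not a palindrome and xy^2z ∉ L.
Contradiction. Therefore L is not regular.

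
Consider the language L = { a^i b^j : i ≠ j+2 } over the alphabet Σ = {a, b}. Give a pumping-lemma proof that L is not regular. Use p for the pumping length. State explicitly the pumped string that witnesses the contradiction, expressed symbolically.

a^{p+p!} b^{p+p!-2}

Assume L is regular; let p be its pumping constant.
Choose w = a^p b^{p+p!-2}. Since p ≠ (p+p!-2)+2 = p+p!, w ∈ L; and |w| ≥ p.
The pumping lemma gives a decomposition w = xyz where |xy| ≤ p and |y| ≥ 1.
Since the first p symbols of w are all a's and |xy| ≤ p, y lies entirely in the leading a-block: y = a^k for some k with 1 ≤ k ≤ p.
Since 1 ≤ k ≤ p, k divides p!; set t = 1 + p!/k. Then xy^t z has p + (p!/k)·k = p + p! copies of a. Now the a-count is p+p! and (b-count)+2 = (p+p!-2)+2 = p+p!, so i ≠ j+2 fails. So xy^t z = a^{p+p!} b^{p+p!-2} ∉ L.
This contradicts the pumping lemma, so L is not regular.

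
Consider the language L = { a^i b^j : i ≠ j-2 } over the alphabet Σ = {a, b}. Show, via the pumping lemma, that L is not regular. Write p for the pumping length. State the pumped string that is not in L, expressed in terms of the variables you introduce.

a^{p+p!} b^{p+p!+2}

Toward a contradiction, assume L is regular with pumping length p.
Choose w = a^p b^{p+p!+2}. Since p ≠ (p+p!+2)-2 = p+p!, w ∈ L; and |w| ≥ p.
The pumping lemma gives a decomposition w = xyz where |xy| ≤ p and |y| ≥ 1.
Because |xy| ≤ p and w begins with p copies of a, we have y = a^k with 1 ≤ k ≤ p.
Since 1 ≤ k ≤ p, k divides p!; set t = 1 + p!/k. Then xy^t z has p + (p!/k)·k = p + p! copies of a. Now the a-count is p+p! and (b-count)-2 = (p+p!+2)-2 = p+p!, so i ≠ j-2 fails. So xy^t z = a^{p+p!} b^{p+p!+2} ∉ L.
This is a contradiction; hence L is not regular.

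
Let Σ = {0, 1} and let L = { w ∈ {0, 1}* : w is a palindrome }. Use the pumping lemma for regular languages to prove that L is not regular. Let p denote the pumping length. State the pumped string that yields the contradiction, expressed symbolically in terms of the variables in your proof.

Assume L is regular; let p be its pumping constant.
Take w = 0^p 1 0^p, a palindrome of length 2p+1 ≥ p.
The pumping lemma gives a decomposition w = xyz where |xy| ≤ p and y is nonempty.
Since the first p symbols of w are all 0's and |xy| ≤ p, y lies entirely in the leading 0-block: y = 0^k for some k with 1 ≤ k ≤ p.
Pump with i = 2: xy^2z = 0^{p+k} 1 0^p. Its reverse is 0^p 1 0^{p+k}, which differs from xy^2z since k ≥ 1. So xy^2z is not a palindrome and xy^2z ∉ L.
This contradicts the pumping lemma, so L is not regular.

0^{p+k} 1 0^p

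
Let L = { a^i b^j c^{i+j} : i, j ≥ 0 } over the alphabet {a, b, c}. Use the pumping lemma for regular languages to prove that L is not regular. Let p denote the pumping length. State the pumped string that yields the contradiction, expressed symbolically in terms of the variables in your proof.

Suppose for contradiction that L is regular, and let p be the pumping length.
Take w = a^p b^p c^{2p} ∈ L (with i=j=p, i+j=2p), |w| = 4p ≥ p.
Write w = xyz as guaranteed by the lemma, with |xy| ≤ p and y is nonempty.
Since the first p symbols of w are all a's and |xy| ≤ p, y lies entirely in the leading a-block: y = a^k for some k with 1 ≤ k ≤ p.
Consider xy^2z = a^{p+k} b^p c^{2p}. Now the a- and b-counts sum to 2p+k, but the c-count is 2p ≠ 2p+k. So xy^2z ∉ L.
Contradiction. Therefore L is not regular.

a^{p+k} b^p c^{2p}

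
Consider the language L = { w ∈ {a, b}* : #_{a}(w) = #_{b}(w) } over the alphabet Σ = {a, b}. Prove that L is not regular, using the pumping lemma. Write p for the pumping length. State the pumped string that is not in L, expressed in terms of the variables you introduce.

a^{p+k} b^p

Assume L is regular; let p be its pumping constant.
Choose w = a^p b^p ∈ L with |w| = 2p ≥ p.
By the pumping lemma, w = xyz with |xy| ≤ p and |y| ≥ 1.
Since the first p symbols of w are all a's and |xy| ≤ p, y lies entirely in the leading a-block: y = a^k for some k with 1 ≤ k ≤ p.
Pump with i = 2: xy^2z = a^{p+k} b^p has p+k occurrences of a but only p of b. Since k ≥ 1 the counts differ, so xy^2z ∉ L.
Contradiction. Therefore L is not regular.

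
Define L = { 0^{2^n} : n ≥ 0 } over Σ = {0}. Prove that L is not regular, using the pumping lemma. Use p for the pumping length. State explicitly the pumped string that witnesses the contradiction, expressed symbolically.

Assume L is regular. Let p be the pumping length given by the pumping lemma.
Take w = 0^{2^p} ∈ L with |w| = 2^p ≥ p.
By the pumping lemma, w = xyz with |xy| ≤ p and y is nonempty.
Then y = 0^k for some k with 1 ≤ k ≤ p.
Pump with i = 2: xy^2z = 0^{2^p+k}. Since 1 ≤ k ≤ p < 2^p, we have 2^p < 2^p+k < 2^{p+1}, so 2^p+k is not a power of 2. So xy^2z ∉ L.
This is a contradiction; hence L is not regular.

0^{2^p+k}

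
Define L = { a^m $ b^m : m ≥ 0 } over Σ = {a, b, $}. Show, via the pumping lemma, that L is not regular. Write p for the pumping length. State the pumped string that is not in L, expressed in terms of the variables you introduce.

Toward a contradiction, assume L is regular with pumping length p.
Take w = a^p $ b^p ∈ L with |w| = 2p+1 ≥ p.
By the pumping lemma, w = xyz with |xy| ≤ p and |y| > 0.
Because |xy| ≤ p and w begins with p copies of a, we have y = a^k with 1 ≤ k ≤ p.
Pump with i = 2: xy^2z = a^{p+k} $ b^p, which would require p+k = p. But k ≥ 1, so xy^2z ∉ L.
This is a contradiction; hence L is not regular.

a^{p+k} $ b^p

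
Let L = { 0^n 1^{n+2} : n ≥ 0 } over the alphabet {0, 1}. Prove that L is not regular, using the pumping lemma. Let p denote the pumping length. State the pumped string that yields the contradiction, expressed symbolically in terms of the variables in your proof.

Assume L is regular. Let p be the pumping length given by the pumping lemma.
Choose w = 0^p 1^{p+2}, which is in L with |w| = 2p+2 ≥ p.
Write w = xyz as guaranteed by the lemma, with |xy| ≤ p and |y| > 0.
Because |xy| ≤ p and w begins with p copies of 0, we have y = 0^k with 1 ≤ k ≤ p.
Pump with i = 2: xy^2z = 0^{p+k} 1^{p+2}. For this to lie in L we would need p+2 = (p+k)+2, which forces k = 0. But k ≥ 1, so xy^2z ∉ L.
Contradiction. Therefore L is not regular.

0^{p+k} 1^{p+2}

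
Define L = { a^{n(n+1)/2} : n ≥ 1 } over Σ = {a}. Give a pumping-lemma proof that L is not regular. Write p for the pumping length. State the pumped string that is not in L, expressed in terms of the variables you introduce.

a^{p(p+1)/2+k}

Assume L is regular; let p be its pumping constant.
Take w = a^{p(p+1)/2} ∈ L with |w| = p(p+1)/2 ≥ p.
By the pumping lemma, w = xyz with |xy| ≤ p and |y| > 0.
Then y = a^k for some k with 1 ≤ k ≤ p.
Pump with i = 2: xy^2z = a^{p(p+1)/2+k}. Since 1 ≤ k ≤ p, p(p+1)/2 < p(p+1)/2+k ≤ p(p+1)/2+p < (p+1)(p+2)/2, so p(p+1)/2+k is strictly between consecutive triangular numbers. So xy^2z ∉ L.
Contradiction. Therefore L is not regular.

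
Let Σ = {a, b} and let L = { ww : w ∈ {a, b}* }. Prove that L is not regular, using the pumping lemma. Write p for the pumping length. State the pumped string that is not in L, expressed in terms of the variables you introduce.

a^{p+k} b^p a^p b^p

Assume L is regular; let p be its pumping constant.
Take w = a^p b^p a^p b^p = uu where u = a^pb^p; then w ∈ L and |w| = 4p ≥ p.
By the pumping lemma, w = xyz with |xy| ≤ p and y is nonempty.
Because |xy| ≤ p and w begins with p copies of a, we have y = a^k with 1 ≤ k ≤ p.
Pump with i = 2: xy^2z = a^{p+k} b^p a^p b^p, of length 4p+k. Suppose this equals vv. The string starts with a and ends with b, so v does too; thus the boundary between the two copies of v is a b→a transition. There is exactly one such transition, at position 2p+k, so |v| = 2p+k and |vv| = 4p+2k ≠ 4p+k since k ≥ 1. So xy^2z ∉ L.
Contradiction. Therefore L is not regular.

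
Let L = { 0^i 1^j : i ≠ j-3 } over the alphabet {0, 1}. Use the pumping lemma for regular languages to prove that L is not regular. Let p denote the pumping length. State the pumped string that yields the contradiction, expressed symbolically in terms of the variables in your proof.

Suppose for contradiction that L is regular, and let p be the pumping length.
Choose w = 0^p 1^{p+p!+3}. Since p ≠ (p+p!+3)-3 = p+p!, w ∈ L; and |w| ≥ p.
By the pumping lemma, w = xyz with |xy| ≤ p and |y| ≥ 1.
The first p characters of w are 0's, so xy (and hence y) consists only of 0's. Write y = 0^k, 1 ≤ k ≤ p.
Since 1 ≤ k ≤ p, k divides p!; set t = 1 + p!/k. Then xy^t z has p + (p!/k)·k = p + p! copies of 0. Now the 0-count is p+p! and (1-count)-3 = (p+p!+3)-3 = p+p!, so i ≠ j-3 fails. So xy^t z = 0^{p+p!} 1^{p+p!+3} ∉ L.
This is a contradiction; hence L is not regular.

0^{p+p!} 1^{p+p!+3}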